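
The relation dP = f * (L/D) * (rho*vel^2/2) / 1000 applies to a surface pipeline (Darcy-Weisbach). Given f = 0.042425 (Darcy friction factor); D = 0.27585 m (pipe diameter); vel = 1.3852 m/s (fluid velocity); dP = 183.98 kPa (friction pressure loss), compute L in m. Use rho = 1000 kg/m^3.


L = dP*1000*D / (f*rho*vel^2/2)
L = 183.98*1000*0.27585 / (0.042425*1000*1.3852^2/2)
L = 1246.9 m


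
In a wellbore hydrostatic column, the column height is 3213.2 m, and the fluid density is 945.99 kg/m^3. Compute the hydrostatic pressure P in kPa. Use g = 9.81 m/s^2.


P = rho * g * h / 1e6
P = 945.99 * 9.81 * 3213.2 / 1e6
P = 29.81902 MPa
Convert: 29.81902 MPa * 1000.0 = 29819 kPa
P = 29819 kPa


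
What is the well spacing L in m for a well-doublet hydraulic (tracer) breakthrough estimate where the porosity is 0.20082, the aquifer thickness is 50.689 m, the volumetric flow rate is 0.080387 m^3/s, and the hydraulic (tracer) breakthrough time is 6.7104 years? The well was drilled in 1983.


L = sqrt(t_bt*365.25*86400*3*Qv / (pi*hr*phi))
L = sqrt(6.7104*365.25*86400*3*0.080387 / (pi*50.689*0.20082))
L = 1263.7 m


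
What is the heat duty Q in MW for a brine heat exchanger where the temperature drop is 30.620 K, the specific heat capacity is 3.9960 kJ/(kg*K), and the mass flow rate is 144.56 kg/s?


Q = mdot * cp * dT / 1000
Q = 144.56 * 3.9960 * 30.620 / 1000
Q = 17.688 MW


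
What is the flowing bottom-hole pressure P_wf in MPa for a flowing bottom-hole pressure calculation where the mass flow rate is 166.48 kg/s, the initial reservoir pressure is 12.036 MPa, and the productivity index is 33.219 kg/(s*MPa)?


P_wf = P_i - mdot / PI
P_wf = 12.036 - 166.48 / 33.219
P_wf = 7.0244 MPa


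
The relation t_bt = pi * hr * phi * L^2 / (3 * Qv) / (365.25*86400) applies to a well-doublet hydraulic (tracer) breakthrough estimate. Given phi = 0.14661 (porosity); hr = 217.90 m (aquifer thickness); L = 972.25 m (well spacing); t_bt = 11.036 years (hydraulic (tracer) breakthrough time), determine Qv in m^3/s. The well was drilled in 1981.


Qv = pi*hr*phi*L^2 / (3*t_bt*365.25*86400)
Qv = pi*217.90*0.14661*972.25^2 / (3*11.036*365.25*86400)
Qv = 0.090801 m^3/s


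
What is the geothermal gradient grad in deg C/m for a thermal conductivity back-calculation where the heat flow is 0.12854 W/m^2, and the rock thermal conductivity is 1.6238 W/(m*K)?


grad = q / k * 1000
grad = 0.12854 / 1.6238 * 1000
grad = 79.16000 deg C/km
Convert: 79.16000 deg C/km * 0.001 = 0.079160 deg C/m
grad = 0.079160 deg C/m


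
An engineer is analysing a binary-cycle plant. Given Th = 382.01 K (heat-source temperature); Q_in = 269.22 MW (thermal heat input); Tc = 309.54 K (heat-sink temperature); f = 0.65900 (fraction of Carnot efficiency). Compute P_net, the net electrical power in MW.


Step 1: eta = (1 - Tc/Th)*f = (1 - 309.54/382.01)*0.659 = 0.1250170
Step 2: P_net = eta * Q_in = 0.1250170 * 269.22 = 33.657 MW
P_net = 33.657 MW


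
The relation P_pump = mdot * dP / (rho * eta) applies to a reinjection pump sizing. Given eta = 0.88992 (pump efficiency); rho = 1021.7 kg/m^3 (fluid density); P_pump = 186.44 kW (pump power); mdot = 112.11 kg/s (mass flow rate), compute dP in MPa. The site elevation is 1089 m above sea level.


dP = P_pump * rho * eta / mdot
dP = 186.44 * 1021.7 * 0.88992 / 112.11
dP = 1512.060 kPa
Convert: 1512.060 kPa * 0.001 = 1.5121 MPa
dP = 1.5121 MPa


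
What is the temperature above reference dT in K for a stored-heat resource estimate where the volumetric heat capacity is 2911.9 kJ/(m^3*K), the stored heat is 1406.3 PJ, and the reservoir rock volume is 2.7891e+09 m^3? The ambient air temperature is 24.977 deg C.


dT = Q_s * 1e12 / (Vr * rhoc)
dT = 1406.3 * 1e12 / (2.7891e+09 * 2911.9)
dT = 173.16 K


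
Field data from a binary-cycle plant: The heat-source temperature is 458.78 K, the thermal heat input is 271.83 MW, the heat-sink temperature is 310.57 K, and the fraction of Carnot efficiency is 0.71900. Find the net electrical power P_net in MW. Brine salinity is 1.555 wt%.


Step 1: eta = (1 - Tc/Th)*f = (1 - 310.57/458.78)*0.719 = 0.2322747
Step 2: P_net = eta * Q_in = 0.2322747 * 271.83 = 63.139 MW
P_net = 63.139 MW


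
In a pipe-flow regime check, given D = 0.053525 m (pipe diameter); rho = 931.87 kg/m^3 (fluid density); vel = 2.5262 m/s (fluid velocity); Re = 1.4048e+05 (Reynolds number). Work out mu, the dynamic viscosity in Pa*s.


mu = rho * vel * D / Re
mu = 931.87 * 2.5262 * 0.053525 / 1.4048e+05
mu = 0.00089694 Pa*s


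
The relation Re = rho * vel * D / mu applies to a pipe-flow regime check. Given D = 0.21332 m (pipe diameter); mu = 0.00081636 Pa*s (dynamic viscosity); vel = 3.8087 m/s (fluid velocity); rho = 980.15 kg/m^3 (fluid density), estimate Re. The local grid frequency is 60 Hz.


Re = rho * vel * D / mu
Re = 980.15 * 3.8087 * 0.21332 / 0.00081636
Re = 9.7548e+05


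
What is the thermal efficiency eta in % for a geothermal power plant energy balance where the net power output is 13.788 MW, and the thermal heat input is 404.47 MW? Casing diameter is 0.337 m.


eta = W_net / Q_in * 100
eta = 13.788 / 404.47 * 100
eta = 3.4089 %


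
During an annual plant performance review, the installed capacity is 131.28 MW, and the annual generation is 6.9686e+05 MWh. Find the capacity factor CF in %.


CF = E_a / (cap * 8760) * 100
CF = 6.9686e+05 / (131.28 * 8760) * 100
CF = 60.596 %


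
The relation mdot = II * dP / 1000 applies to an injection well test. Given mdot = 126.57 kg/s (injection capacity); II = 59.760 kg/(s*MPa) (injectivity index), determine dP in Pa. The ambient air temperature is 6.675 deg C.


dP = mdot * 1000 / II
dP = 126.57 * 1000 / 59.760
dP = 2117.972 kPa
Convert: 2117.972 kPa * 1000.0 = 2.1180e+06 Pa
dP = 2.1180e+06 Pa


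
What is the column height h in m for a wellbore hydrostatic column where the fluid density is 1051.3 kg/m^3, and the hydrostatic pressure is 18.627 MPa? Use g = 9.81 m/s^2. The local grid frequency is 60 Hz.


h = P * 1e6 / (g * rho)
h = 18.627 * 1e6 / (9.81 * 1051.3)
h = 1806.1 m


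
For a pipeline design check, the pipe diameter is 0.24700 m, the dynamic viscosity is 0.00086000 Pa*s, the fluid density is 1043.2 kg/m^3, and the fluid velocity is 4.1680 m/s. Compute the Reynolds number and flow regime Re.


Step 1: Re = rho*vel*D/mu = 1043.2*4.168*0.247/0.00086 = 1.2488e+06
Step 2: Re = 1.2488e+06 > 4000, so flow is turbulent.
Re = 1.2488e+06 (turbulent)


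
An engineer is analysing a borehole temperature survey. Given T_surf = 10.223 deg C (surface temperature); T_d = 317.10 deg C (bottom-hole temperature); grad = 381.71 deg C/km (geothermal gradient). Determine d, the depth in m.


d = (T_d - T_surf) / grad * 1000
d = (317.10 - 10.223) / 381.71 * 1000
d = 803.95 m


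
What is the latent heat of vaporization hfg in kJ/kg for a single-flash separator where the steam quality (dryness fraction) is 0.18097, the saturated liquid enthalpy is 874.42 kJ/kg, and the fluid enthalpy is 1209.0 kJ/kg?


hfg = (h - hf) / x
hfg = (1209.0 - 874.42) / 0.18097
hfg = 1848.8 kJ/kg


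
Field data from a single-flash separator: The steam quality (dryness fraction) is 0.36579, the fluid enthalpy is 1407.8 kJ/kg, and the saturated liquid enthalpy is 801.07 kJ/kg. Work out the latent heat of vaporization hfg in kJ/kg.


hfg = (h - hf) / x
hfg = (1407.8 - 801.07) / 0.36579
hfg = 1658.7 kJ/kg


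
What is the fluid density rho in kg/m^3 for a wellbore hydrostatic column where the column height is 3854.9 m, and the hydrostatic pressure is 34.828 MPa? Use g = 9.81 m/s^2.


rho = P * 1e6 / (g * h)
rho = 34.828 * 1e6 / (9.81 * 3854.9)
rho = 920.97 kg/m^3


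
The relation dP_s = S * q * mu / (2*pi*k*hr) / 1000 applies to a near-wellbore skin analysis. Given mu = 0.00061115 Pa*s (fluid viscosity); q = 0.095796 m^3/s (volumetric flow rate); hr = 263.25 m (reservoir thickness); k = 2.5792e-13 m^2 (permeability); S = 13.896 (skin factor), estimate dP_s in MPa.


dP_s = S * q * mu / (2*pi*k*hr) / 1000
dP_s = 13.896 * 0.095796 * 0.00061115 / (2*pi*2.5792e-13*263.25) / 1000
dP_s = 1907.005 kPa
Convert: 1907.005 kPa * 0.001 = 1.9070 MPa
dP_s = 1.9070 MPa


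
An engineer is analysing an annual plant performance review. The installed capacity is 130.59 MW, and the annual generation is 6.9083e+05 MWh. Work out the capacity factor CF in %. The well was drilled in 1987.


CF = E_a / (cap * 8760) * 100
CF = 6.9083e+05 / (130.59 * 8760) * 100
CF = 60.389 %


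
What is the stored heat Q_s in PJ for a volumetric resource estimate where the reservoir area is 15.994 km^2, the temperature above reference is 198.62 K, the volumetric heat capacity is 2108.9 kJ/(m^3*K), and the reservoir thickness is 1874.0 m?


Step 1: Vr = A*1e6*hr = 15.994*1e6*1874.0 = 2.997276e+10 m^3
Step 2: Q_s = Vr*rhoc*dT/1e12 = 2.997276e+10*2108.9*198.62/1e12 = 12555 PJ
Q_s = 12555 PJ


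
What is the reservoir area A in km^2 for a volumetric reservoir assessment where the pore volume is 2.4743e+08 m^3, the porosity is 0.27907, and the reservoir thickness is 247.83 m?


A = Vp / (1e6 * hr * phi)
A = 2.4743e+08 / (1e6 * 247.83 * 0.27907)
A = 3.5775 km^2


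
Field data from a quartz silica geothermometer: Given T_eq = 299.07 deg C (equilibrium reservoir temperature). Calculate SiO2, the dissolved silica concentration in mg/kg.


SiO2 = 10^(5.19 - 1309/(T_eq + 273.15))
SiO2 = 10^(5.19 - 1309/(299.07 + 273.15))
SiO2 = 798.76 mg/kg


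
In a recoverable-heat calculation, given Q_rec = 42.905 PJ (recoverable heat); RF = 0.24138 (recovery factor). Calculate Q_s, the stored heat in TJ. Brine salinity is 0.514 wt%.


Q_s = Q_rec / RF
Q_s = 42.905 / 0.24138
Q_s = 177.7488 PJ
Convert: 177.7488 PJ * 1000.0 = 1.7775e+05 TJ
Q_s = 1.7775e+05 TJ


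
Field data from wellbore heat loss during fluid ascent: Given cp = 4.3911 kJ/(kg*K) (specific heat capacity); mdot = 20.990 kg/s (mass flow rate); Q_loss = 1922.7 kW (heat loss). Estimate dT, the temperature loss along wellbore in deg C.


dT = Q_loss / (mdot * cp)
dT = 1922.7 / (20.990 * 4.3911)
dT = 20.86055 K
Convert (temperature difference, 1 K = 1 deg C): 20.86055 K = 20.86055 deg C
dT = 20.861 deg C


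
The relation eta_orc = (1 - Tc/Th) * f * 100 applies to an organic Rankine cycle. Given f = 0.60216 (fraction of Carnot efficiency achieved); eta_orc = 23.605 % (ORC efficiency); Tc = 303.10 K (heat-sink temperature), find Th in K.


Th = Tc / (1 - (eta_orc/100)/f)
Th = 303.10 / (1 - (23.605/100)/0.60216)
Th = 498.52 K


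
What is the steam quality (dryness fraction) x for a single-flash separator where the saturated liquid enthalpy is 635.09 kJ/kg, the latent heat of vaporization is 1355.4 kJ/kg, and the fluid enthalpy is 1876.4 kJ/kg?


x = (h - hf) / hfg
x = (1876.4 - 635.09) / 1355.4
x = 0.91583


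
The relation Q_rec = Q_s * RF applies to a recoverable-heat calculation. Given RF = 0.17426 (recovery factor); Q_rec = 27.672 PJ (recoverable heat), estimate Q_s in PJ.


Q_s = Q_rec / RF
Q_s = 27.672 / 0.17426
Q_s = 158.80 PJ


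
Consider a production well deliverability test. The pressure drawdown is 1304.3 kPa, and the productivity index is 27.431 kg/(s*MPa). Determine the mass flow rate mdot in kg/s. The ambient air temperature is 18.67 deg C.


mdot = PI * dP / 1000
mdot = 27.431 * 1304.3 / 1000
mdot = 35.778 kg/s


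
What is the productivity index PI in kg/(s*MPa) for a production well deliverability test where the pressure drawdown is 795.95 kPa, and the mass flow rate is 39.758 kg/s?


PI = mdot * 1000 / dP
PI = 39.758 * 1000 / 795.95
PI = 49.950 kg/(s*MPa)


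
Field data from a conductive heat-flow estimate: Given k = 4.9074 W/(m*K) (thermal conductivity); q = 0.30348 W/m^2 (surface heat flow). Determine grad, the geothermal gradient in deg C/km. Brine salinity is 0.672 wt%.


grad = q * 1000 / k
grad = 0.30348 * 1000 / 4.9074
grad = 61.841 deg C/km


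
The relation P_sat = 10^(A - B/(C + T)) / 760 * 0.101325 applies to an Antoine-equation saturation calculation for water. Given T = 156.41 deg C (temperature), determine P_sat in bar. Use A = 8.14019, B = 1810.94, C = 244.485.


P_sat = 10^(A - B/(C + T)) / 760 * 0.101325
P_sat = 10^(8.14019 - 1810.94/(244.485 + 156.41)) / 760 * 0.101325
P_sat = 0.5595648 MPa
Convert: 0.5595648 MPa * 10.0 = 5.5956 bar
P_sat = 5.5956 bar


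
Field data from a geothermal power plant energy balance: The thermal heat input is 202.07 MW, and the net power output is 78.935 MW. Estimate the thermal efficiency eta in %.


eta = W_net / Q_in * 100
eta = 78.935 / 202.07 * 100
eta = 39.063 %


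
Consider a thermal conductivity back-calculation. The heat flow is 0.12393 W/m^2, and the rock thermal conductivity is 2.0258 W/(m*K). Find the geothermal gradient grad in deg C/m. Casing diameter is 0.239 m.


grad = q / k * 1000
grad = 0.12393 / 2.0258 * 1000
grad = 61.17583 deg C/km
Convert: 61.17583 deg C/km * 0.001 = 0.061176 deg C/m
grad = 0.061176 deg C/m


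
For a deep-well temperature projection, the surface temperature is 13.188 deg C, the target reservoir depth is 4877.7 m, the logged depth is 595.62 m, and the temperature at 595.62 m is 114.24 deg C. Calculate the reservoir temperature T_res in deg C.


Step 1: grad = (T_d1 - T_surf)/d1 * 1000 = (114.24 - 13.188)/595.62 * 1000 = 169.6585 deg C/km
Step 2: T_res = T_surf + grad*d2/1000 = 13.188 + 169.6585*4877.7/1000 = 840.73 deg C
T_res = 840.73 deg C


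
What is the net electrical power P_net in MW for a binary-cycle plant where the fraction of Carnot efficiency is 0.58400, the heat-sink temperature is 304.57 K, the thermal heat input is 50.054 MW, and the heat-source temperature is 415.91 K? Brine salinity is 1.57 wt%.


Step 1: eta = (1 - Tc/Th)*f = (1 - 304.57/415.91)*0.584 = 0.1563381
Step 2: P_net = eta * Q_in = 0.1563381 * 50.054 = 7.8253 MW
P_net = 7.8253 MW


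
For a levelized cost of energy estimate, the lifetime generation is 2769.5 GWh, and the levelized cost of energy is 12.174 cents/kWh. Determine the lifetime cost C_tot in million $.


C_tot = LCOE / 100 * E_tot
C_tot = 12.174 / 100 * 2769.5
C_tot = 337.16 million $


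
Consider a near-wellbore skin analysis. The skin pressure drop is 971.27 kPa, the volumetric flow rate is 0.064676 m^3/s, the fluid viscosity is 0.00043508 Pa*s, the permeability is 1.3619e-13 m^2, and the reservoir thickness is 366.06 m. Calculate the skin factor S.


S = dP_s * 1000 * 2*pi*k*hr / (q*mu)
S = 971.27 * 1000 * 2*pi*1.3619e-13*366.06 / (0.064676*0.00043508)
S = 10.812


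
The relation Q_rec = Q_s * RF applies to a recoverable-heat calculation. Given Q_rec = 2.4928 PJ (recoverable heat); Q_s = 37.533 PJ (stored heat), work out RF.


RF = Q_rec / Q_s
RF = 2.4928 / 37.533
RF = 0.066416


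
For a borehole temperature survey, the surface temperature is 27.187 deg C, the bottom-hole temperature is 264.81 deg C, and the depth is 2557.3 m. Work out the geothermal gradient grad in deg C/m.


grad = (T_d - T_surf) / d * 1000
grad = (264.81 - 27.187) / 2557.3 * 1000
grad = 92.91949 deg C/km
Convert: 92.91949 deg C/km * 0.001 = 0.092919 deg C/m
grad = 0.092919 deg C/m


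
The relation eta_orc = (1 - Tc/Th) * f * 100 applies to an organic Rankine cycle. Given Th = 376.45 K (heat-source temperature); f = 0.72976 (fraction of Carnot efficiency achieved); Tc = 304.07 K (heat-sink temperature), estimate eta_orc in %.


eta_orc = (1 - Tc/Th) * f * 100
eta_orc = (1 - 304.07/376.45) * 0.72976 * 100
eta_orc = 14.031 %


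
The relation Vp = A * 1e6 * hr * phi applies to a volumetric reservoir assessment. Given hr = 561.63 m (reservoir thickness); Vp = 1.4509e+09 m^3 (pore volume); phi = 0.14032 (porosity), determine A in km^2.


A = Vp / (1e6 * hr * phi)
A = 1.4509e+09 / (1e6 * 561.63 * 0.14032)
A = 18.411 km^2


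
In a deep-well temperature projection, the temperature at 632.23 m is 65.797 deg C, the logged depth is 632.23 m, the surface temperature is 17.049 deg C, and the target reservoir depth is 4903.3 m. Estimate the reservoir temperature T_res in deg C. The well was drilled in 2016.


Step 1: grad = (T_d1 - T_surf)/d1 * 1000 = (65.797 - 17.049)/632.23 * 1000 = 77.10485 deg C/km
Step 2: T_res = T_surf + grad*d2/1000 = 17.049 + 77.10485*4903.3/1000 = 395.12 deg C
T_res = 395.12 deg C


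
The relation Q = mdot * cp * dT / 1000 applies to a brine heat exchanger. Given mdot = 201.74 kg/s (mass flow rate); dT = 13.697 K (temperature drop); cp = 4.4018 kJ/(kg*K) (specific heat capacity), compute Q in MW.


Q = mdot * cp * dT / 1000
Q = 201.74 * 4.4018 * 13.697 / 1000
Q = 12.163 MW


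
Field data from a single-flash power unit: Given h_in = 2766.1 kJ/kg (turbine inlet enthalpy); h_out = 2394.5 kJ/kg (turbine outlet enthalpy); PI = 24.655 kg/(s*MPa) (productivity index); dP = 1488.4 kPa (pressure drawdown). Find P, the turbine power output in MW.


Step 1: mdot = PI * dP / 1000 = 24.655 * 1488.4 / 1000 = 36.69650 kg/s
Step 2: P = mdot*(h_in - h_out)/1000 = 36.69650*(2766.1 - 2394.5)/1000 = 13.636 MW
P = 13.636 MW


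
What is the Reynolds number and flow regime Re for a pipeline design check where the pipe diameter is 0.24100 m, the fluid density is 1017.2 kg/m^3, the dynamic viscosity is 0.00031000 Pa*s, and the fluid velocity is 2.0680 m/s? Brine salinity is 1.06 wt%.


Step 1: Re = rho*vel*D/mu = 1017.2*2.068*0.241/0.00031 = 1.6354e+06
Step 2: Re = 1.6354e+06 > 4000, so flow is turbulent.
Re = 1.6354e+06 (turbulent)


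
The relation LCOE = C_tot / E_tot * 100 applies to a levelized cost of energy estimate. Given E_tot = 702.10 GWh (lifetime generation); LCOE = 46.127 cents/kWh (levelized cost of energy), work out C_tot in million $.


C_tot = LCOE / 100 * E_tot
C_tot = 46.127 / 100 * 702.10
C_tot = 323.86 million $


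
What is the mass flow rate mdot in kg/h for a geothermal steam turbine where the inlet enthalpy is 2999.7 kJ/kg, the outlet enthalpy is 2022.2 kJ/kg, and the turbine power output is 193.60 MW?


mdot = P * 1000 / (h_in - h_out)
mdot = 193.60 * 1000 / (2999.7 - 2022.2)
mdot = 198.0563 kg/s
Convert: 198.0563 kg/s * 3600.0 = 7.1300e+05 kg/h
mdot = 7.1300e+05 kg/h


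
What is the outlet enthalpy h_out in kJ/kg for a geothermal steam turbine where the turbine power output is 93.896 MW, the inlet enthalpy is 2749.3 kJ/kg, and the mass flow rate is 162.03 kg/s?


h_out = h_in - P * 1000 / mdot
h_out = 2749.3 - 93.896 * 1000 / 162.03
h_out = 2169.8 kJ/kg


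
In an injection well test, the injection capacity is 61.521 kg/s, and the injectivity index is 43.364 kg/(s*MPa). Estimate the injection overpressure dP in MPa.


dP = mdot * 1000 / II
dP = 61.521 * 1000 / 43.364
dP = 1418.711 kPa
Convert: 1418.711 kPa * 0.001 = 1.4187 MPa
dP = 1.4187 MPa


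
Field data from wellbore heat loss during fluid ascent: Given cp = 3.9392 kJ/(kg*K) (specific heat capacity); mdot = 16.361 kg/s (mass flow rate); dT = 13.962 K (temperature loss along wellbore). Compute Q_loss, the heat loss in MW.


Q_loss = mdot * cp * dT
Q_loss = 16.361 * 3.9392 * 13.962
Q_loss = 899.8404 kW
Convert: 899.8404 kW * 0.001 = 0.89984 MW
Q_loss = 0.89984 MW


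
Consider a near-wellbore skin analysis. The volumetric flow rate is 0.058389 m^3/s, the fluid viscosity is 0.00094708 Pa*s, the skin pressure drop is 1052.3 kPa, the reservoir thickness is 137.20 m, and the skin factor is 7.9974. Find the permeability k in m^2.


k = S*q*mu / (2*pi*dP_s*1000*hr)
k = 7.9974*0.058389*0.00094708 / (2*pi*1052.3*1000*137.20)
k = 4.8752e-13 m^2


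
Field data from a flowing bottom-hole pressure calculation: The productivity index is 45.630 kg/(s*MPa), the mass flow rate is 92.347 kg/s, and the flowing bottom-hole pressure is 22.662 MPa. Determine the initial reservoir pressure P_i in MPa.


P_i = P_wf + mdot / PI
P_i = 22.662 + 92.347 / 45.630
P_i = 24.686 MPa


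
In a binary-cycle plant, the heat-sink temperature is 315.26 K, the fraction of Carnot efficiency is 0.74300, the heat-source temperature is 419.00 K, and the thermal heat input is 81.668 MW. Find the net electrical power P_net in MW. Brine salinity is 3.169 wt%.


Step 1: eta = (1 - Tc/Th)*f = (1 - 315.26/419.0)*0.743 = 0.1839590
Step 2: P_net = eta * Q_in = 0.1839590 * 81.668 = 15.024 MW
P_net = 15.024 MW


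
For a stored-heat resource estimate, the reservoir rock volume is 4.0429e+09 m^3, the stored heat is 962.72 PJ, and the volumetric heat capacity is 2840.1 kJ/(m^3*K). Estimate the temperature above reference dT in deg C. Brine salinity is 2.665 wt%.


dT = Q_s * 1e12 / (Vr * rhoc)
dT = 962.72 * 1e12 / (4.0429e+09 * 2840.1)
dT = 83.84427 K
Convert (temperature difference, 1 K = 1 deg C): 83.84427 K = 83.84427 deg C
dT = 83.844 deg C


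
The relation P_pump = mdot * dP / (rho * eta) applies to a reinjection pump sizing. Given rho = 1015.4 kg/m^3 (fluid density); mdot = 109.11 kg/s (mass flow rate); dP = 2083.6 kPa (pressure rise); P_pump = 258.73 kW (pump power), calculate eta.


eta = mdot * dP / (rho * P_pump)
eta = 109.11 * 2083.6 / (1015.4 * 258.73)
eta = 0.86536


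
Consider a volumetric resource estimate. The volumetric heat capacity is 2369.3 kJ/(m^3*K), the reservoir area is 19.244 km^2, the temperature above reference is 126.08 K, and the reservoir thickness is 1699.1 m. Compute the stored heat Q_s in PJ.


Step 1: Vr = A*1e6*hr = 19.244*1e6*1699.1 = 3.269748e+10 m^3
Step 2: Q_s = Vr*rhoc*dT/1e12 = 3.269748e+10*2369.3*126.08/1e12 = 9767.4 PJ
Q_s = 9767.4 PJ


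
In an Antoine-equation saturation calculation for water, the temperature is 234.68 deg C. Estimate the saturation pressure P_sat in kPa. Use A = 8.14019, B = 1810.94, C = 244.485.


P_sat = 10^(A - B/(C + T)) / 760 * 0.101325
P_sat = 10^(8.14019 - 1810.94/(244.485 + 234.68)) / 760 * 0.101325
P_sat = 3.060038 MPa
Convert: 3.060038 MPa * 1000.0 = 3060.0 kPa
P_sat = 3060.0 kPa


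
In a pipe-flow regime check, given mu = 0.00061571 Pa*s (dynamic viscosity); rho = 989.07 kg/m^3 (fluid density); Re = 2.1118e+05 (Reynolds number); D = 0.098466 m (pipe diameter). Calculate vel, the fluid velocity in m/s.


vel = Re * mu / (rho * D)
vel = 2.1118e+05 * 0.00061571 / (989.07 * 0.098466)
vel = 1.3351 m/s


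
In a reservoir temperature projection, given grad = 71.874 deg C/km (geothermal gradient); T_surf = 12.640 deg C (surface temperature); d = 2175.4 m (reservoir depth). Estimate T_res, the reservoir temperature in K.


T_res = T_surf + grad * d / 1000
T_res = 12.640 + 71.874 * 2175.4 / 1000
T_res = 168.9947 deg C
Convert to K: 168.9947 + 273.15 = 442.14 K
T_res = 442.14 K


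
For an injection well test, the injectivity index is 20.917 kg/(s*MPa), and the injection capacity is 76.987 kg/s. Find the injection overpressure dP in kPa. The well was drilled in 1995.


dP = mdot * 1000 / II
dP = 76.987 * 1000 / 20.917
dP = 3680.6 kPa


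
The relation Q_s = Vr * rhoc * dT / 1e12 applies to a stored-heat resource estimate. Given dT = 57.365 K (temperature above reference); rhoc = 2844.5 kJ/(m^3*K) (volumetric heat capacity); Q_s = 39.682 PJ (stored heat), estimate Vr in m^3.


Vr = Q_s * 1e12 / (rhoc * dT)
Vr = 39.682 * 1e12 / (2844.5 * 57.365)
Vr = 2.4319e+08 m^3


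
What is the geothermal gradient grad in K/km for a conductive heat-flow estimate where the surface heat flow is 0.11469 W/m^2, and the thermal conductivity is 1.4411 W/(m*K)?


grad = q * 1000 / k
grad = 0.11469 * 1000 / 1.4411
grad = 79.58504 deg C/km
Convert: 79.58504 deg C/km * 1.0 = 79.585 K/km
grad = 79.585 K/km


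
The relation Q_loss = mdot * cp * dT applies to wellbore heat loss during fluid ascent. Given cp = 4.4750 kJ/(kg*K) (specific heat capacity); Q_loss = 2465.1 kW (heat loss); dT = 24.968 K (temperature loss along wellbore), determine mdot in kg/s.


mdot = Q_loss / (cp * dT)
mdot = 2465.1 / (4.4750 * 24.968)
mdot = 22.063 kg/s


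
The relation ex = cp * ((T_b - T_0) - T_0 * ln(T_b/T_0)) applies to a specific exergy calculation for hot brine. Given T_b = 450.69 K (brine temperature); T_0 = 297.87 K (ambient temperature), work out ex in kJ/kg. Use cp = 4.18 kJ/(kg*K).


ex = cp * ((T_b - T_0) - T_0 * ln(T_b/T_0))
ex = 4.18 * ((450.69 - 297.87) - 297.87 * ln(450.69/297.87))
ex = 123.16 kJ/kg


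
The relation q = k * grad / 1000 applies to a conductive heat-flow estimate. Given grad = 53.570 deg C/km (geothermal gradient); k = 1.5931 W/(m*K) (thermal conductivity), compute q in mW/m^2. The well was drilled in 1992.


q = k * grad / 1000
q = 1.5931 * 53.570 / 1000
q = 0.08534237 W/m^2
Convert: 0.08534237 W/m^2 * 1000.0 = 85.342 mW/m^2
q = 85.342 mW/m^2


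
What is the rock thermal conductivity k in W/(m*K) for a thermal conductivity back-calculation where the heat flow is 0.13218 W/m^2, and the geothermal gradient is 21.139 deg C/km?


k = q / (grad / 1000)
k = 0.13218 / (21.139 / 1000)
k = 6.2529 W/(m*K)


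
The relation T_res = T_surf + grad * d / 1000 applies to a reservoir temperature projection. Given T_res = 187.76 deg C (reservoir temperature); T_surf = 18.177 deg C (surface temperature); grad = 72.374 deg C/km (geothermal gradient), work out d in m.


d = (T_res - T_surf) / grad * 1000
d = (187.76 - 18.177) / 72.374 * 1000
d = 2343.1 m


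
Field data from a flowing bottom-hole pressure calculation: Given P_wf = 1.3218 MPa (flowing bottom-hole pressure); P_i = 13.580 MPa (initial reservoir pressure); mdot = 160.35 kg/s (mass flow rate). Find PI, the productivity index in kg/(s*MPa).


PI = mdot / (P_i - P_wf)
PI = 160.35 / (13.580 - 1.3218)
PI = 13.081 kg/(s*MPa)


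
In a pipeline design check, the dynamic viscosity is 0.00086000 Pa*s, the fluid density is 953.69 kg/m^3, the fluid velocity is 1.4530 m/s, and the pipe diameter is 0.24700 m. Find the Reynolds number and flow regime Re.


Step 1: Re = rho*vel*D/mu = 953.69*1.453*0.247/0.00086 = 3.9799e+05
Step 2: Re = 3.9799e+05 > 4000, so flow is turbulent.
Re = 3.9799e+05 (turbulent)


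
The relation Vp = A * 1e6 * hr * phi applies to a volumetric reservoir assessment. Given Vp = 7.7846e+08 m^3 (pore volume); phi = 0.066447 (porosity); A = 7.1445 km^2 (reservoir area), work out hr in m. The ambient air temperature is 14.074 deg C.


hr = Vp / (A * 1e6 * phi)
hr = 7.7846e+08 / (7.1445 * 1e6 * 0.066447)
hr = 1639.8 m


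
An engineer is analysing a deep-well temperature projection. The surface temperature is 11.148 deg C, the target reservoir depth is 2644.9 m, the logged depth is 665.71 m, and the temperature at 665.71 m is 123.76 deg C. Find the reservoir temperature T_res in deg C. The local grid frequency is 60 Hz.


Step 1: grad = (T_d1 - T_surf)/d1 * 1000 = (123.76 - 11.148)/665.71 * 1000 = 169.1607 deg C/km
Step 2: T_res = T_surf + grad*d2/1000 = 11.148 + 169.1607*2644.9/1000 = 458.56 deg C
T_res = 458.56 deg C


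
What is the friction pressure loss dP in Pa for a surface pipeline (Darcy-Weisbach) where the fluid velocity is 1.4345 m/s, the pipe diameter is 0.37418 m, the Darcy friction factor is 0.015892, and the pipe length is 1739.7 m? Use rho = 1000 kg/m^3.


dP = f * (L/D) * (rho*vel^2/2) / 1000
dP = 0.015892 * (1739.7/0.37418) * (1000*1.4345^2/2) / 1000
dP = 76.02273 kPa
Convert: 76.02273 kPa * 1000.0 = 76023 Pa
dP = 76023 Pa


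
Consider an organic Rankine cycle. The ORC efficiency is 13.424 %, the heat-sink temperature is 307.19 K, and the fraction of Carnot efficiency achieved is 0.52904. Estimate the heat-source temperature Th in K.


Th = Tc / (1 - (eta_orc/100)/f)
Th = 307.19 / (1 - (13.424/100)/0.52904)
Th = 411.64 K


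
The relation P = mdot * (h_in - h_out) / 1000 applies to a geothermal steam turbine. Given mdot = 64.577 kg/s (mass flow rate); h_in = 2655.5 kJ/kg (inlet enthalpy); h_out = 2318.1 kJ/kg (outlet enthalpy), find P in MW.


P = mdot * (h_in - h_out) / 1000
P = 64.577 * (2655.5 - 2318.1) / 1000
P = 21.788 MW


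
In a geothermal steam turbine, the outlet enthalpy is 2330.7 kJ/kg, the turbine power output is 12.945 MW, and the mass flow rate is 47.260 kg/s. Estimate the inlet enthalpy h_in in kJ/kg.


h_in = h_out + P * 1000 / mdot
h_in = 2330.7 + 12.945 * 1000 / 47.260
h_in = 2604.6 kJ/kg


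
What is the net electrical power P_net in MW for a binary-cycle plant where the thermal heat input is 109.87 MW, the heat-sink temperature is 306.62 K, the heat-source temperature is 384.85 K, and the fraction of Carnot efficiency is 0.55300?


Step 1: eta = (1 - Tc/Th)*f = (1 - 306.62/384.85)*0.553 = 0.1124105
Step 2: P_net = eta * Q_in = 0.1124105 * 109.87 = 12.351 MW
P_net = 12.351 MW


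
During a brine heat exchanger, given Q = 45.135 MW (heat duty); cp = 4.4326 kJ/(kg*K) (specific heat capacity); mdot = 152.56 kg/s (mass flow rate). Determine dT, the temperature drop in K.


dT = Q * 1000 / (mdot * cp)
dT = 45.135 * 1000 / (152.56 * 4.4326)
dT = 66.744 K


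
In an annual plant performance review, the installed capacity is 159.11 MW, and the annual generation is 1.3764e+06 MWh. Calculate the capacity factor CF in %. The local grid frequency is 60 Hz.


CF = E_a / (cap * 8760) * 100
CF = 1.3764e+06 / (159.11 * 8760) * 100
CF = 98.751 %


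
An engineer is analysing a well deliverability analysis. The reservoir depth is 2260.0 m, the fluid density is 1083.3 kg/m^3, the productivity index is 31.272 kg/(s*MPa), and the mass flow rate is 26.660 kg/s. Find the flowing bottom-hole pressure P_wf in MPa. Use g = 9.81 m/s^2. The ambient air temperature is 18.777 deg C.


Step 1: P_i = rho*g*h/1e6 = 1083.3*9.81*2260.0/1e6 = 24.01741 MPa
Step 2: P_wf = P_i - mdot/PI = 24.01741 - 26.66/31.272 = 23.165 MPa
P_wf = 23.165 MPa


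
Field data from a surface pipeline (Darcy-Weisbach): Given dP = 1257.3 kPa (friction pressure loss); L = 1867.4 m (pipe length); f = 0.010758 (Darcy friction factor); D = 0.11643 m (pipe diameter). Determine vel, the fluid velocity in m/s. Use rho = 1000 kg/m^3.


vel = sqrt(dP*1000*2*D / (f*L*rho))
vel = sqrt(1257.3*1000*2*0.11643 / (0.010758*1867.4*1000))
vel = 3.8175 m/s


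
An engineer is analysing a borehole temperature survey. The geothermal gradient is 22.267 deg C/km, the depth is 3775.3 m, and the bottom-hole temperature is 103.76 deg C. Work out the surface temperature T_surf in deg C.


T_surf = T_d - grad * d / 1000
T_surf = 103.76 - 22.267 * 3775.3 / 1000
T_surf = 19.695 deg C


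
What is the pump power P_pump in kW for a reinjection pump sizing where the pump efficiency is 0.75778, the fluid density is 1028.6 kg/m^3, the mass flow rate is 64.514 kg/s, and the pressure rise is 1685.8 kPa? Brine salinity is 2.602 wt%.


P_pump = mdot * dP / (rho * eta)
P_pump = 64.514 * 1685.8 / (1028.6 * 0.75778)
P_pump = 139.53 kW


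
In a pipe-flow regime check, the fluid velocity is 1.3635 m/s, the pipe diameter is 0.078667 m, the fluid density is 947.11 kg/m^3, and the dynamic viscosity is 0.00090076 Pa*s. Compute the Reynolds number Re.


Re = rho * vel * D / mu
Re = 947.11 * 1.3635 * 0.078667 / 0.00090076
Re = 1.1278e+05


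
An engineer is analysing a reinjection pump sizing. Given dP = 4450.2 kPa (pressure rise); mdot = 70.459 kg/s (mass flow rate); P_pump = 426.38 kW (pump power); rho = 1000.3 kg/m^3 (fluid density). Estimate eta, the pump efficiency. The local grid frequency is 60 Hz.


eta = mdot * dP / (rho * P_pump)
eta = 70.459 * 4450.2 / (1000.3 * 426.38)
eta = 0.73517


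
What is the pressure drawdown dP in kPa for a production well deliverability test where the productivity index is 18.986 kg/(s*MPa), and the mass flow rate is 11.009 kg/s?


dP = mdot * 1000 / PI
dP = 11.009 * 1000 / 18.986
dP = 579.85 kPa


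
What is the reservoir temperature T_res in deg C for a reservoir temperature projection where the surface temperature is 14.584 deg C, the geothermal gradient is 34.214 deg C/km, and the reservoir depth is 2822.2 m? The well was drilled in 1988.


T_res = T_surf + grad * d / 1000
T_res = 14.584 + 34.214 * 2822.2 / 1000
T_res = 111.14 deg C


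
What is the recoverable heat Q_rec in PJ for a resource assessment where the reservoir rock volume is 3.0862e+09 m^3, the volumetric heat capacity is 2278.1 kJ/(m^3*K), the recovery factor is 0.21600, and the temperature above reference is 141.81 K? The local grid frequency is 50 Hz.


Step 1: Q_s = Vr*rhoc*dT/1e12 = 3.0862e+09*2278.1*141.81/1e12 = 997.0196 PJ
Step 2: Q_rec = Q_s * RF = 997.0196 * 0.216 = 215.36 PJ
Q_rec = 215.36 PJ


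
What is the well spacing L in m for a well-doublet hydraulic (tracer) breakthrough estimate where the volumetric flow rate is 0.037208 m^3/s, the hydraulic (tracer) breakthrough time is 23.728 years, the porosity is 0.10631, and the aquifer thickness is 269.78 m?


L = sqrt(t_bt*365.25*86400*3*Qv / (pi*hr*phi))
L = sqrt(23.728*365.25*86400*3*0.037208 / (pi*269.78*0.10631))
L = 963.15 m


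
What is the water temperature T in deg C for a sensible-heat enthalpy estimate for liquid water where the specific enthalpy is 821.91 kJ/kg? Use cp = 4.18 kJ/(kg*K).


T = h / cp
T = 821.91 / 4.18
T = 196.63 deg C


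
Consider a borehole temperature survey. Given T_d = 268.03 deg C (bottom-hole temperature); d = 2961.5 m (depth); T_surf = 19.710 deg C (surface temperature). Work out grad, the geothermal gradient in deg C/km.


grad = (T_d - T_surf) / d * 1000
grad = (268.03 - 19.710) / 2961.5 * 1000
grad = 83.849 deg C/km


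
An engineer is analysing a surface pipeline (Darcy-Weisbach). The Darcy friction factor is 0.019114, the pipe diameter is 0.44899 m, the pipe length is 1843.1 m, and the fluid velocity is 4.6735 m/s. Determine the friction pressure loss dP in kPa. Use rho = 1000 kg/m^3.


dP = f * (L/D) * (rho*vel^2/2) / 1000
dP = 0.019114 * (1843.1/0.44899) * (1000*4.6735^2/2) / 1000
dP = 856.88 kPa


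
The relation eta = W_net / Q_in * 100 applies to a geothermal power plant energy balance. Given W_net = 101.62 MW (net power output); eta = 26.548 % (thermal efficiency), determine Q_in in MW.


Q_in = W_net / (eta / 100)
Q_in = 101.62 / (26.548 / 100)
Q_in = 382.78 MW


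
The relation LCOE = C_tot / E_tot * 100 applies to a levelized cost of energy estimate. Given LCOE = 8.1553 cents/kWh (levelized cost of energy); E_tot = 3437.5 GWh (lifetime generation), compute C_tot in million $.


C_tot = LCOE / 100 * E_tot
C_tot = 8.1553 / 100 * 3437.5
C_tot = 280.34 million $


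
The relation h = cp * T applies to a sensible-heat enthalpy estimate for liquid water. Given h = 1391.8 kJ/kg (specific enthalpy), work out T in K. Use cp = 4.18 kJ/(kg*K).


T = h / cp
T = 1391.8 / 4.18
T = 332.9665 deg C
Convert to K: 332.9665 + 273.15 = 606.12 K
T = 606.12 K


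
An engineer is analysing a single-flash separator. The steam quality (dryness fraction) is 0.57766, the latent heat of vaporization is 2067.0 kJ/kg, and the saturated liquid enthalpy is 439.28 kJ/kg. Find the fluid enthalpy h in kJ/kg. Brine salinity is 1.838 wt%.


h = hf + x * hfg
h = 439.28 + 0.57766 * 2067.0
h = 1633.3 kJ/kg


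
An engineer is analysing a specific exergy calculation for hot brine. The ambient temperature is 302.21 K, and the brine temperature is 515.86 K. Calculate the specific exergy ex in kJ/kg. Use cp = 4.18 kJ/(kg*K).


ex = cp * ((T_b - T_0) - T_0 * ln(T_b/T_0))
ex = 4.18 * ((515.86 - 302.21) - 302.21 * ln(515.86/302.21))
ex = 217.59 kJ/kg


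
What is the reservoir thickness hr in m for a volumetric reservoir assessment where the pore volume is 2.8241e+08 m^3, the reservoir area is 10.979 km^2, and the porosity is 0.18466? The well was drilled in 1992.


hr = Vp / (A * 1e6 * phi)
hr = 2.8241e+08 / (10.979 * 1e6 * 0.18466)
hr = 139.30 m


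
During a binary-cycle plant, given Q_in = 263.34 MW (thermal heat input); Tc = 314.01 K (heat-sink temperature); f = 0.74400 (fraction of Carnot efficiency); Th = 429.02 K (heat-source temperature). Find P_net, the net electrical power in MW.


Step 1: eta = (1 - Tc/Th)*f = (1 - 314.01/429.02)*0.744 = 0.1994486
Step 2: P_net = eta * Q_in = 0.1994486 * 263.34 = 52.523 MW
P_net = 52.523 MW


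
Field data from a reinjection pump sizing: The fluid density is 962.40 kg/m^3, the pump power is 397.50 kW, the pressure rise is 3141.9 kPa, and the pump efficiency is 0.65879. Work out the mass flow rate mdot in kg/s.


mdot = P_pump * rho * eta / dP
mdot = 397.50 * 962.40 * 0.65879 / 3141.9
mdot = 80.213 kg/s


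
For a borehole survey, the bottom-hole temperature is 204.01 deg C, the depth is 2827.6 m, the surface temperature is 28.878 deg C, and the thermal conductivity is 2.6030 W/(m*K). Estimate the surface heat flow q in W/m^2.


Step 1: grad = (T_d - T_surf)/d * 1000 = (204.01 - 28.878)/2827.6 * 1000 = 61.93662 deg C/km
Step 2: q = k * grad / 1000 = 2.603 * 61.93662 / 1000 = 0.16122 W/m^2
q = 0.16122 W/m^2


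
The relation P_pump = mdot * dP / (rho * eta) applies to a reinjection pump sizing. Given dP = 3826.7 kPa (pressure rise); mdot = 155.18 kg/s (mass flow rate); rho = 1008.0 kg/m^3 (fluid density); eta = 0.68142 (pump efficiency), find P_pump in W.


P_pump = mdot * dP / (rho * eta)
P_pump = 155.18 * 3826.7 / (1008.0 * 0.68142)
P_pump = 864.5393 kW
Convert: 864.5393 kW * 1000.0 = 8.6454e+05 W
P_pump = 8.6454e+05 W


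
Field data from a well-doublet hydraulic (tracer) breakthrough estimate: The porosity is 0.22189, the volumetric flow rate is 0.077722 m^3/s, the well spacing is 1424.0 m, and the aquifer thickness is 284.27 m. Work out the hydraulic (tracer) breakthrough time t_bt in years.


t_bt = pi * hr * phi * L^2 / (3 * Qv) / (365.25*86400)
t_bt = pi * 284.27 * 0.22189 * 1424.0^2 / (3 * 0.077722) / (365.25*86400)
t_bt = 54.610 years


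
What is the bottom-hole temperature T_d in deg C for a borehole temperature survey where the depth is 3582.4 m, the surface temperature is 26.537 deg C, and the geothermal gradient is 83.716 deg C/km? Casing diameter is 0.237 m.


T_d = T_surf + grad * d / 1000
T_d = 26.537 + 83.716 * 3582.4 / 1000
T_d = 326.44 deg C


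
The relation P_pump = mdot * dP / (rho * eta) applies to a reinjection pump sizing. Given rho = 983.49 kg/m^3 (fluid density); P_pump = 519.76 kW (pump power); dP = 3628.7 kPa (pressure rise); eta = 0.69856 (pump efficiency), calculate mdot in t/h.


mdot = P_pump * rho * eta / dP
mdot = 519.76 * 983.49 * 0.69856 / 3628.7
mdot = 98.40688 kg/s
Convert: 98.40688 kg/s * 3.6 = 354.26 t/h
mdot = 354.26 t/h


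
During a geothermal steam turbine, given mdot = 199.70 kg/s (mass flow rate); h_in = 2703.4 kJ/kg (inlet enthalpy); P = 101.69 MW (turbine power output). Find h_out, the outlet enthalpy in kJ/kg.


h_out = h_in - P * 1000 / mdot
h_out = 2703.4 - 101.69 * 1000 / 199.70
h_out = 2194.2 kJ/kg


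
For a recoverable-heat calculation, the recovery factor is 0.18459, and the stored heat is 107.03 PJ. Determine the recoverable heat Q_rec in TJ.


Q_rec = Q_s * RF
Q_rec = 107.03 * 0.18459
Q_rec = 19.75667 PJ
Convert: 19.75667 PJ * 1000.0 = 19757 TJ
Q_rec = 19757 TJ


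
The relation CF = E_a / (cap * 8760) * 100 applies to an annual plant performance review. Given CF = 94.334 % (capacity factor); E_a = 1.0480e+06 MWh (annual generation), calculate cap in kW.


cap = E_a / (CF/100 * 8760)
cap = 1.0480e+06 / (94.334/100 * 8760)
cap = 126.8203 MW
Convert: 126.8203 MW * 1000.0 = 1.2682e+05 kW
cap = 1.2682e+05 kW


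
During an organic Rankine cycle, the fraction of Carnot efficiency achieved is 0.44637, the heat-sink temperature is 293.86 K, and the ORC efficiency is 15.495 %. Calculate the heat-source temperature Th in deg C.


Th = Tc / (1 - (eta_orc/100)/f)
Th = 293.86 / (1 - (15.495/100)/0.44637)
Th = 450.1074 K
Convert to deg C: 450.1074 - 273.15 = 176.96 deg C
Th = 176.96 deg C


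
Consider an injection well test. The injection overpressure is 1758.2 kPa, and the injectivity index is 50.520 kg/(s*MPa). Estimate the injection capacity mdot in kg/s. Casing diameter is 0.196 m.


mdot = II * dP / 1000
mdot = 50.520 * 1758.2 / 1000
mdot = 88.824 kg/s


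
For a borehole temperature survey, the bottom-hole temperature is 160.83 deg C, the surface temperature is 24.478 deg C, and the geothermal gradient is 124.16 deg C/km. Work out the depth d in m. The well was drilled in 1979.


d = (T_d - T_surf) / grad * 1000
d = (160.83 - 24.478) / 124.16 * 1000
d = 1098.2 m
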